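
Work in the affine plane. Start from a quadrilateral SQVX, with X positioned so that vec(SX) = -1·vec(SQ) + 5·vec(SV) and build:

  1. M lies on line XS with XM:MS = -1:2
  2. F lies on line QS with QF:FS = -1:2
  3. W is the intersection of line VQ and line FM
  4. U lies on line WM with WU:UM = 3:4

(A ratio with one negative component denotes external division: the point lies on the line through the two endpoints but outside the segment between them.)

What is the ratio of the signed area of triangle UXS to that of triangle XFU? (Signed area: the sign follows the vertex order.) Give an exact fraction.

Choose coordinates S = (0, 0), Q = (1, 0), V = (0, 1), X = (-1, 5).
1. M lies on line XS with XM:MS = -1:2 ⇒ M = (-2, 10)
2. F lies on line QS with QF:FS = -1:2 ⇒ F = (2, 0)
3. W is the intersection of line VQ and line FM ⇒ W = (8/3, -5/3)
4. U lies on line WM with WU:UM = 3:4 ⇒ U = (2/3, 10/3)
2·[UXS] = 20/3, 2·[XFU] = 10/3
[UXS]:[XFU] = 20/3:10/3 = 2

[UXS]:[XFU] = 2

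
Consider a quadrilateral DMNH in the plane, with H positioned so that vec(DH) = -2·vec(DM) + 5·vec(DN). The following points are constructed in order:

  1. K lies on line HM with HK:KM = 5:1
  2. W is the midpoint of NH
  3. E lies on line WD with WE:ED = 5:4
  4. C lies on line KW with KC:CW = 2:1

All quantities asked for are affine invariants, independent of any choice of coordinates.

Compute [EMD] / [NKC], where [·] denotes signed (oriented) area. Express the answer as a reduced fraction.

[EMD]:[NKC] = -12/5

Set D = (0, 0), M = (1, 0), N = (0, 1), H = (-2, 5); any affine frame gives the same invariant.
1. K lies on line HM with HK:KM = 5:1 ⇒ K = (1/2, 5/6)
2. W is the midpoint of NH ⇒ W = (-1, 3)
3. E lies on line WD with WE:ED = 5:4 ⇒ E = (-4/9, 4/3)
4. C lies on line KW with KC:CW = 2:1 ⇒ C = (-1/2, 41/18)
2·[EMD] = -4/3, 2·[NKC] = 5/9
[EMD]:[NKC] = -4/3:5/9 = -12/5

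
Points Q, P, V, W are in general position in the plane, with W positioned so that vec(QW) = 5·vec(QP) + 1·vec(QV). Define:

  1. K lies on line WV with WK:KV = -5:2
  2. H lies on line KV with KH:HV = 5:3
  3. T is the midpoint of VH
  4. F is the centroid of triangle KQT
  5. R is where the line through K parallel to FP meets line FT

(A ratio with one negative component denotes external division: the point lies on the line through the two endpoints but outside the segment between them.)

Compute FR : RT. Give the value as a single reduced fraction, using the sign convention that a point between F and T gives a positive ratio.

Assign Q = (0, 0), P = (1, 0), V = (0, 1), W = (5, 1) — the answer is frame-independent, so this choice is without loss of generality.
1. K lies on line WV with WK:KV = -5:2 ⇒ K = (-10/3, 1)
2. H lies on line KV with KH:HV = 5:3 ⇒ H = (-5/4, 1)
3. T is the midpoint of VH ⇒ T = (-5/8, 1)
4. F is the centroid of triangle KQT ⇒ F = (-95/72, 2/3)
5. R is where the line through K parallel to FP meets line FT ⇒ R = (-10505/6408, 137/267)
R = F + t·(T−F) with t = -41/89, so FR:RT = t:(1−t) = -41/89:130/89

FR:RT = -41/130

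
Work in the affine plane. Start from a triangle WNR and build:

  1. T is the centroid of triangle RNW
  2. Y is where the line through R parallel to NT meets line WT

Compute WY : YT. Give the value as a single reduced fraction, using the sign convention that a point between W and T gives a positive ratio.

Assign W = (0, 0), N = (1, 0), R = (0, 1) — the answer is frame-independent, so this choice is without loss of generality.
1. T is the centroid of triangle RNW ⇒ T = (1/3, 1/3)
2. Y is where the line through R parallel to NT meets line WT ⇒ Y = (2/3, 2/3)
Y = W + t·(T−W) with t = 2, so WY:YT = t:(1−t) = 2:-1

WY:YT = -2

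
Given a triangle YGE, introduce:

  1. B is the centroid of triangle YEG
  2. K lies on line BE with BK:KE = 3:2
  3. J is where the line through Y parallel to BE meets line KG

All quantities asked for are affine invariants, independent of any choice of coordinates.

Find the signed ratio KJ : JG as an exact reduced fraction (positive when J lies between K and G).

Work in coordinates with Y = (0, 0), G = (1, 0), E = (0, 1).
1. B is the centroid of triangle YEG ⇒ B = (1/3, 1/3)
2. K lies on line BE with BK:KE = 3:2 ⇒ K = (2/15, 11/15)
3. J is where the line through Y parallel to BE meets line KG ⇒ J = (-11/15, 22/15)
J = K + t·(G−K) with t = -1, so KJ:JG = t:(1−t) = -1:2

KJ:JG = -1/2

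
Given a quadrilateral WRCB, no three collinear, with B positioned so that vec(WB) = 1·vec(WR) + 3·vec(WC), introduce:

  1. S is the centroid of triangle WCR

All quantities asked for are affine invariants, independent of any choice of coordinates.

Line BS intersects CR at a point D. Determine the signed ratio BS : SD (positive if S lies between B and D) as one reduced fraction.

Assign W = (0, 0), R = (1, 0), C = (0, 1), B = (1, 3) — the answer is frame-independent, so this choice is without loss of generality.
1. S is the centroid of triangle WCR ⇒ S = (1/3, 1/3)
line BS meets CR at D = (2/5, 3/5)
S = B + t·(D−B) with t = 10/9, so BS:SD = 10/9:-1/9

BS:SD = -10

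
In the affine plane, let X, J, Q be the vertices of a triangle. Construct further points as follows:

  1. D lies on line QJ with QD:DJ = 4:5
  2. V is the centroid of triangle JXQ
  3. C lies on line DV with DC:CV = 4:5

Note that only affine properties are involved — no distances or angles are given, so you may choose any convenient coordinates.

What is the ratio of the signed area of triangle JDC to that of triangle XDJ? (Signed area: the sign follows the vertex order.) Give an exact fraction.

[JDC]:[XDJ] = -4/27

Set X = (0, 0), J = (1, 0), Q = (0, 1); any affine frame gives the same invariant.
1. D lies on line QJ with QD:DJ = 4:5 ⇒ D = (4/9, 5/9)
2. V is the centroid of triangle JXQ ⇒ V = (1/3, 1/3)
3. C lies on line DV with DC:CV = 4:5 ⇒ C = (32/81, 37/81)
2·[JDC] = 20/243, 2·[XDJ] = -5/9
[JDC]:[XDJ] = 20/243:-5/9 = -4/27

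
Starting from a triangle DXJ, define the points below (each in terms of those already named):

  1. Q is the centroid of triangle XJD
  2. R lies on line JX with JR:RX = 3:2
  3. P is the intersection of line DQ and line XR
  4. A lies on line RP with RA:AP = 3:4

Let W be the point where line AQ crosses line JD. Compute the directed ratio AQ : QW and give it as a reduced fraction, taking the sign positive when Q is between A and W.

AQ:QW = 47/70

Work in coordinates with D = (0, 0), X = (1, 0), J = (0, 1).
1. Q is the centroid of triangle XJD ⇒ Q = (1/3, 1/3)
2. R lies on line JX with JR:RX = 3:2 ⇒ R = (3/5, 2/5)
3. P is the intersection of line DQ and line XR ⇒ P = (1/2, 1/2)
4. A lies on line RP with RA:AP = 3:4 ⇒ A = (39/70, 31/70)
line AQ meets JD at W = (0, 8/47)
Q = A + t·(W−A) with t = 47/117, so AQ:QW = 47/117:70/117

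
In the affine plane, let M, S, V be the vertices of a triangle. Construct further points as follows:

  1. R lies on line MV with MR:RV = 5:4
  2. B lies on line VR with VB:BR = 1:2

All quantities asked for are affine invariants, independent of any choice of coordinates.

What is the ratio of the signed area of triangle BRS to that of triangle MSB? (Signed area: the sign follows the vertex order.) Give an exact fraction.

[BRS]:[MSB] = 8/23

Work in coordinates with M = (0, 0), S = (1, 0), V = (0, 1).
1. R lies on line MV with MR:RV = 5:4 ⇒ R = (0, 5/9)
2. B lies on line VR with VB:BR = 1:2 ⇒ B = (0, 23/27)
2·[BRS] = 8/27, 2·[MSB] = 23/27
[BRS]:[MSB] = 8/27:23/27 = 8/23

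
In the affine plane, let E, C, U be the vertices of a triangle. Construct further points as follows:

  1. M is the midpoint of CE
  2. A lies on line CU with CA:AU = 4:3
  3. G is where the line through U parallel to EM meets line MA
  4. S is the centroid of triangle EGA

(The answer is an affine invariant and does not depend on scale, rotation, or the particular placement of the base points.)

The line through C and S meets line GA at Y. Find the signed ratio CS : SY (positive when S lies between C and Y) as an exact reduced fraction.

Set E = (0, 0), C = (1, 0), U = (0, 1); any affine frame gives the same invariant.
1. M is the midpoint of CE ⇒ M = (1/2, 0)
2. A lies on line CU with CA:AU = 4:3 ⇒ A = (3/7, 4/7)
3. G is where the line through U parallel to EM meets line MA ⇒ G = (3/8, 1)
4. S is the centroid of triangle EGA ⇒ S = (15/56, 11/21)
line CS meets GA at Y = (101/224, 11/28)
S = C + t·(Y−C) with t = 4/3, so CS:SY = 4/3:-1/3

CS:SY = -4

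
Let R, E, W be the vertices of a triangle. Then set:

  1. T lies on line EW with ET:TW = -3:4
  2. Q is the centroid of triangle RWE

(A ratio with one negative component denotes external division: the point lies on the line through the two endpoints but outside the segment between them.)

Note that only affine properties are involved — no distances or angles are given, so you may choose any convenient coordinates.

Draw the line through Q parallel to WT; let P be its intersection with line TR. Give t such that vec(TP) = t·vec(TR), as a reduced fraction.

t = 1/3

Set R = (0, 0), E = (1, 0), W = (0, 1); any affine frame gives the same invariant.
1. T lies on line EW with ET:TW = -3:4 ⇒ T = (4, -3)
2. Q is the centroid of triangle RWE ⇒ Q = (1/3, 1/3)
through Q parallel to WT: direction (4, -4); meets TR at P = (8/3, -2)
P = T + t·(R−T) with t = 1/3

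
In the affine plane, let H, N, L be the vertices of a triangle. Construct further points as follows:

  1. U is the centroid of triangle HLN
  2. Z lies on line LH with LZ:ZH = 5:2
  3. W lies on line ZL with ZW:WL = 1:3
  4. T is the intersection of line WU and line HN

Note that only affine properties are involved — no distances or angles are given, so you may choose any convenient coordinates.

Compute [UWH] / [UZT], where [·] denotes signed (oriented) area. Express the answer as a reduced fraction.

Work in coordinates with H = (0, 0), N = (1, 0), L = (0, 1).
1. U is the centroid of triangle HLN ⇒ U = (1/3, 1/3)
2. Z lies on line LH with LZ:ZH = 5:2 ⇒ Z = (0, 2/7)
3. W lies on line ZL with ZW:WL = 1:3 ⇒ W = (0, 13/28)
4. T is the intersection of line WU and line HN ⇒ T = (13/11, 0)
2·[UWH] = 13/84, 2·[UZT] = 5/33
[UWH]:[UZT] = 13/84:5/33 = 143/140

[UWH]:[UZT] = 143/140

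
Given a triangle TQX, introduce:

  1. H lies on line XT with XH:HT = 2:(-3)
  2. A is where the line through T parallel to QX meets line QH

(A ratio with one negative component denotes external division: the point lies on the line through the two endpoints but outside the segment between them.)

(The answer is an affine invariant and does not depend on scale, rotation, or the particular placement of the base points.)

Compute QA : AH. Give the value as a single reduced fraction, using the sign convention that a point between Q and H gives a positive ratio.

QA:AH = -1/3

Work in coordinates with T = (0, 0), Q = (1, 0), X = (0, 1).
1. H lies on line XT with XH:HT = 2:(-3) ⇒ H = (0, 3)
2. A is where the line through T parallel to QX meets line QH ⇒ A = (3/2, -3/2)
A = Q + t·(H−Q) with t = -1/2, so QA:AH = t:(1−t) = -1/2:3/2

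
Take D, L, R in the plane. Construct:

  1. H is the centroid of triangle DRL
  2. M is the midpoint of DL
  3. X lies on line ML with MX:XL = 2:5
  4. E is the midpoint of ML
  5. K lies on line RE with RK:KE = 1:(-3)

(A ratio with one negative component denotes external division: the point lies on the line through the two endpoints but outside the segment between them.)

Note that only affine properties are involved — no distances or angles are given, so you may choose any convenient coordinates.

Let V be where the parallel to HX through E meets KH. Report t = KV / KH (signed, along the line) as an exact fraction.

Work in coordinates with D = (0, 0), L = (1, 0), R = (0, 1).
1. H is the centroid of triangle DRL ⇒ H = (1/3, 1/3)
2. M is the midpoint of DL ⇒ M = (1/2, 0)
3. X lies on line ML with MX:XL = 2:5 ⇒ X = (9/14, 0)
4. E is the midpoint of ML ⇒ E = (3/4, 0)
5. K lies on line RE with RK:KE = 1:(-3) ⇒ K = (-3/8, 3/2)
through E parallel to HX: direction (13/42, -1/3); meets KH at V = (11/84, 2/3)
V = K + t·(H−K) with t = 5/7

t = 5/7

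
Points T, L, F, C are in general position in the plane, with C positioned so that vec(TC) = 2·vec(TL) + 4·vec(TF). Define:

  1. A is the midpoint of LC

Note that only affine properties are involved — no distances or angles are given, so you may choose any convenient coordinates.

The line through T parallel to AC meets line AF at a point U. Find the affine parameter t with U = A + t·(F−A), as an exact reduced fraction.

Assign T = (0, 0), L = (1, 0), F = (0, 1), C = (2, 4) — the answer is frame-independent, so this choice is without loss of generality.
1. A is the midpoint of LC ⇒ A = (3/2, 2)
through T parallel to AC: direction (1/2, 2); meets AF at U = (3/10, 6/5)
U = A + t·(F−A) with t = 4/5

t = 4/5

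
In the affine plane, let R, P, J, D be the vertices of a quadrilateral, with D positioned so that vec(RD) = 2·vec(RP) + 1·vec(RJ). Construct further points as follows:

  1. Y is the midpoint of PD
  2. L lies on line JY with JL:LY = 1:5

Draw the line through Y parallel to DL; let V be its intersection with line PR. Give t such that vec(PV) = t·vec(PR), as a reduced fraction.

Choose coordinates R = (0, 0), P = (1, 0), J = (0, 1), D = (2, 1).
1. Y is the midpoint of PD ⇒ Y = (3/2, 1/2)
2. L lies on line JY with JL:LY = 1:5 ⇒ L = (1/4, 11/12)
through Y parallel to DL: direction (-7/4, -1/12); meets PR at V = (-9, 0)
V = P + t·(R−P) with t = 10

t = 10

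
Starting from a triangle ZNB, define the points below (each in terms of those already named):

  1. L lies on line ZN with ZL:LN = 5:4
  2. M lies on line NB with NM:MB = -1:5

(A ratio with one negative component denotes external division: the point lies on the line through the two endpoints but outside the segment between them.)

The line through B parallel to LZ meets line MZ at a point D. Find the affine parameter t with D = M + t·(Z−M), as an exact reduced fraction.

t = 5

Set Z = (0, 0), N = (1, 0), B = (0, 1); any affine frame gives the same invariant.
1. L lies on line ZN with ZL:LN = 5:4 ⇒ L = (5/9, 0)
2. M lies on line NB with NM:MB = -1:5 ⇒ M = (5/4, -1/4)
through B parallel to LZ: direction (-5/9, 0); meets MZ at D = (-5, 1)
D = M + t·(Z−M) with t = 5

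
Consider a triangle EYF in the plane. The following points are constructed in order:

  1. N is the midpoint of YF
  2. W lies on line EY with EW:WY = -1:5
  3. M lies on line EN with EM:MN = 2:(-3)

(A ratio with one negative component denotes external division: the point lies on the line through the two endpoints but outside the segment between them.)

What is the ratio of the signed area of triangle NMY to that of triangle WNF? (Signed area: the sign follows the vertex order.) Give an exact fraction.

[NMY]:[WNF] = 12/5

Assign E = (0, 0), Y = (1, 0), F = (0, 1) — the answer is frame-independent, so this choice is without loss of generality.
1. N is the midpoint of YF ⇒ N = (1/2, 1/2)
2. W lies on line EY with EW:WY = -1:5 ⇒ W = (-1/4, 0)
3. M lies on line EN with EM:MN = 2:(-3) ⇒ M = (-1, -1)
2·[NMY] = 3/2, 2·[WNF] = 5/8
[NMY]:[WNF] = 3/2:5/8 = 12/5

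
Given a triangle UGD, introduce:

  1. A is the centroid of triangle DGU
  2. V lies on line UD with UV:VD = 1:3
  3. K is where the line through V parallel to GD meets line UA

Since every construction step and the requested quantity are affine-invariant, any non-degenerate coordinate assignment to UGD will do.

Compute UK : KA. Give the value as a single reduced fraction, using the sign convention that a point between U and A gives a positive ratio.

UK:KA = 3/5

Set U = (0, 0), G = (1, 0), D = (0, 1); any affine frame gives the same invariant.
1. A is the centroid of triangle DGU ⇒ A = (1/3, 1/3)
2. V lies on line UD with UV:VD = 1:3 ⇒ V = (0, 1/4)
3. K is where the line through V parallel to GD meets line UA ⇒ K = (1/8, 1/8)
K = U + t·(A−U) with t = 3/8, so UK:KA = t:(1−t) = 3/8:5/8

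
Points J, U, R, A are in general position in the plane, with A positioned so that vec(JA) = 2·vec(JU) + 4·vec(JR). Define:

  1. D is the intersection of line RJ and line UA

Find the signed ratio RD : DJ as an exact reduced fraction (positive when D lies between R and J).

RD:DJ = -5/4

Work in coordinates with J = (0, 0), U = (1, 0), R = (0, 1), A = (2, 4).
1. D is the intersection of line RJ and line UA ⇒ D = (0, -4)
D = R + t·(J−R) with t = 5, so RD:DJ = t:(1−t) = 5:-4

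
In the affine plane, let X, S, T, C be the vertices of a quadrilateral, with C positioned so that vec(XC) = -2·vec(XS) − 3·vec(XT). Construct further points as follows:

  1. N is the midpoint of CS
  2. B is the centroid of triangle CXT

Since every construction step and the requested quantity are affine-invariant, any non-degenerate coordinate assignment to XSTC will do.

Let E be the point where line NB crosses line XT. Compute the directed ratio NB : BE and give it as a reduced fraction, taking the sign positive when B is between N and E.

NB:BE = -1/4

Assign X = (0, 0), S = (1, 0), T = (0, 1), C = (-2, -3) — the answer is frame-independent, so this choice is without loss of generality.
1. N is the midpoint of CS ⇒ N = (-1/2, -3/2)
2. B is the centroid of triangle CXT ⇒ B = (-2/3, -2/3)
line NB meets XT at E = (0, -4)
B = N + t·(E−N) with t = -1/3, so NB:BE = -1/3:4/3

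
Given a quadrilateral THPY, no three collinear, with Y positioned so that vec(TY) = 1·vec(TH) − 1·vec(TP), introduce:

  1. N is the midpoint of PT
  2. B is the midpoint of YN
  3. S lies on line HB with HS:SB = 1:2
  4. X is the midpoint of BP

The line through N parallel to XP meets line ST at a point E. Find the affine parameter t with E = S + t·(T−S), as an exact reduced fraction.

t = 3/4

Work in coordinates with T = (0, 0), H = (1, 0), P = (0, 1), Y = (1, -1).
1. N is the midpoint of PT ⇒ N = (0, 1/2)
2. B is the midpoint of YN ⇒ B = (1/2, -1/4)
3. S lies on line HB with HS:SB = 1:2 ⇒ S = (5/6, -1/12)
4. X is the midpoint of BP ⇒ X = (1/4, 3/8)
through N parallel to XP: direction (-1/4, 5/8); meets ST at E = (5/24, -1/48)
E = S + t·(T−S) with t = 3/4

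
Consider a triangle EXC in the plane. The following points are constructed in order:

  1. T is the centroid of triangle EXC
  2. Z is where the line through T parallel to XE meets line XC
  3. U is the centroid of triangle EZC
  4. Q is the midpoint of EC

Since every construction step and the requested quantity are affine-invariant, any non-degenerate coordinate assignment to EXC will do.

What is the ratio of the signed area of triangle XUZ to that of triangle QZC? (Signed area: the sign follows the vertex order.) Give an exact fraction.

[XUZ]:[QZC] = -1/3

Assign E = (0, 0), X = (1, 0), C = (0, 1) — the answer is frame-independent, so this choice is without loss of generality.
1. T is the centroid of triangle EXC ⇒ T = (1/3, 1/3)
2. Z is where the line through T parallel to XE meets line XC ⇒ Z = (2/3, 1/3)
3. U is the centroid of triangle EZC ⇒ U = (2/9, 4/9)
4. Q is the midpoint of EC ⇒ Q = (0, 1/2)
2·[XUZ] = -1/9, 2·[QZC] = 1/3
[XUZ]:[QZC] = -1/9:1/3 = -1/3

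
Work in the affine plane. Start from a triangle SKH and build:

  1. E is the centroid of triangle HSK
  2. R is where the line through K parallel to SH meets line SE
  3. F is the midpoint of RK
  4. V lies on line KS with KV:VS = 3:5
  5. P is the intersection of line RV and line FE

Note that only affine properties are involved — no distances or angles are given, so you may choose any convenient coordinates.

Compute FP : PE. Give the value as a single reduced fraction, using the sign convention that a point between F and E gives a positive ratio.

Set S = (0, 0), K = (1, 0), H = (0, 1); any affine frame gives the same invariant.
1. E is the centroid of triangle HSK ⇒ E = (1/3, 1/3)
2. R is where the line through K parallel to SH meets line SE ⇒ R = (1, 1)
3. F is the midpoint of RK ⇒ F = (1, 1/2)
4. V lies on line KS with KV:VS = 3:5 ⇒ V = (5/8, 0)
5. P is the intersection of line RV and line FE ⇒ P = (23/29, 13/29)
P = F + t·(E−F) with t = 9/29, so FP:PE = t:(1−t) = 9/29:20/29

FP:PE = 9/20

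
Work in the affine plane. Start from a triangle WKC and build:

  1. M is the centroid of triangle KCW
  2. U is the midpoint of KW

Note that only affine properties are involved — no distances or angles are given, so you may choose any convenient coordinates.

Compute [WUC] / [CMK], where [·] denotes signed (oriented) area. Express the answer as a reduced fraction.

[WUC]:[CMK] = 3/2

Work in coordinates with W = (0, 0), K = (1, 0), C = (0, 1).
1. M is the centroid of triangle KCW ⇒ M = (1/3, 1/3)
2. U is the midpoint of KW ⇒ U = (1/2, 0)
2·[WUC] = 1/2, 2·[CMK] = 1/3
[WUC]:[CMK] = 1/2:1/3 = 3/2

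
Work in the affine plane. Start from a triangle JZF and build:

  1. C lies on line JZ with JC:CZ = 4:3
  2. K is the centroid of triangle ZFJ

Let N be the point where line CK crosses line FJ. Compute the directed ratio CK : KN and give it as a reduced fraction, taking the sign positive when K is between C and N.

Choose coordinates J = (0, 0), Z = (1, 0), F = (0, 1).
1. C lies on line JZ with JC:CZ = 4:3 ⇒ C = (4/7, 0)
2. K is the centroid of triangle ZFJ ⇒ K = (1/3, 1/3)
line CK meets FJ at N = (0, 4/5)
K = C + t·(N−C) with t = 5/12, so CK:KN = 5/12:7/12

CK:KN = 5/7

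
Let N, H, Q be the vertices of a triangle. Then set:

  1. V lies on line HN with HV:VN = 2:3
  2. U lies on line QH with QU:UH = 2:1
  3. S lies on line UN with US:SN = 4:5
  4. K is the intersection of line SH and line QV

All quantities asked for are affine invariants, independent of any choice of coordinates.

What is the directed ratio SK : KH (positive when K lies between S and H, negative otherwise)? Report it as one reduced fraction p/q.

Choose coordinates N = (0, 0), H = (1, 0), Q = (0, 1).
1. V lies on line HN with HV:VN = 2:3 ⇒ V = (3/5, 0)
2. U lies on line QH with QU:UH = 2:1 ⇒ U = (2/3, 1/3)
3. S lies on line UN with US:SN = 4:5 ⇒ S = (10/27, 5/27)
4. K is the intersection of line SH and line QV ⇒ K = (18/35, 1/7)
K = S + t·(H−S) with t = 8/35, so SK:KH = t:(1−t) = 8/35:27/35

SK:KH = 8/27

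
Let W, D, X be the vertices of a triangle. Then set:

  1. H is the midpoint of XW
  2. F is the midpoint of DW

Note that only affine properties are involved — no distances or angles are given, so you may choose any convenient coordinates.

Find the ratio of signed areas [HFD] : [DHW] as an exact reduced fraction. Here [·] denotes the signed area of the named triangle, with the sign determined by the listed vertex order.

[HFD]:[DHW] = 1/2

Set W = (0, 0), D = (1, 0), X = (0, 1); any affine frame gives the same invariant.
1. H is the midpoint of XW ⇒ H = (0, 1/2)
2. F is the midpoint of DW ⇒ F = (1/2, 0)
2·[HFD] = 1/4, 2·[DHW] = 1/2
[HFD]:[DHW] = 1/4:1/2 = 1/2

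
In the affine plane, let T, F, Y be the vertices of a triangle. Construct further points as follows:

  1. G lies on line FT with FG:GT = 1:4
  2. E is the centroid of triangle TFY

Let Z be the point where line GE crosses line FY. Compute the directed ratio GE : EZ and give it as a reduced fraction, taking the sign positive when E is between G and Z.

Assign T = (0, 0), F = (1, 0), Y = (0, 1) — the answer is frame-independent, so this choice is without loss of generality.
1. G lies on line FT with FG:GT = 1:4 ⇒ G = (4/5, 0)
2. E is the centroid of triangle TFY ⇒ E = (1/3, 1/3)
line GE meets FY at Z = (3/2, -1/2)
E = G + t·(Z−G) with t = -2/3, so GE:EZ = -2/3:5/3

GE:EZ = -2/5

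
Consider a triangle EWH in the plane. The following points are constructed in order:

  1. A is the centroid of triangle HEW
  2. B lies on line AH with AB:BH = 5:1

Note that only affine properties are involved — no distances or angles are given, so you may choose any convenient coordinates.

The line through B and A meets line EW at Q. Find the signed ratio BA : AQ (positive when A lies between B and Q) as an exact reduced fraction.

Assign E = (0, 0), W = (1, 0), H = (0, 1) — the answer is frame-independent, so this choice is without loss of generality.
1. A is the centroid of triangle HEW ⇒ A = (1/3, 1/3)
2. B lies on line AH with AB:BH = 5:1 ⇒ B = (1/18, 8/9)
line BA meets EW at Q = (1/2, 0)
A = B + t·(Q−B) with t = 5/8, so BA:AQ = 5/8:3/8

BA:AQ = 5/3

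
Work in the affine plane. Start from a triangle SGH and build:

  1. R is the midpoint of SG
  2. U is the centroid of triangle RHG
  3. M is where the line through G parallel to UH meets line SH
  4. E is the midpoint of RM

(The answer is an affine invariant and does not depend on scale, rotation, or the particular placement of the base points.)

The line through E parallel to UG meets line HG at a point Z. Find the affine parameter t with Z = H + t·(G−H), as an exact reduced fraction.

t = 1/2

Set S = (0, 0), G = (1, 0), H = (0, 1); any affine frame gives the same invariant.
1. R is the midpoint of SG ⇒ R = (1/2, 0)
2. U is the centroid of triangle RHG ⇒ U = (1/2, 1/3)
3. M is where the line through G parallel to UH meets line SH ⇒ M = (0, 4/3)
4. E is the midpoint of RM ⇒ E = (1/4, 2/3)
through E parallel to UG: direction (1/2, -1/3); meets HG at Z = (1/2, 1/2)
Z = H + t·(G−H) with t = 1/2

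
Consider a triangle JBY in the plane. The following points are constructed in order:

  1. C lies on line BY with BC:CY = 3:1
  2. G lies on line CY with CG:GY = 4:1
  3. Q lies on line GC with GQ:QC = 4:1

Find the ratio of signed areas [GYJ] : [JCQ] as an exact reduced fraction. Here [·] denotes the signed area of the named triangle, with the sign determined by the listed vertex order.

[GYJ]:[JCQ] = 5/4

Assign J = (0, 0), B = (1, 0), Y = (0, 1) — the answer is frame-independent, so this choice is without loss of generality.
1. C lies on line BY with BC:CY = 3:1 ⇒ C = (1/4, 3/4)
2. G lies on line CY with CG:GY = 4:1 ⇒ G = (1/20, 19/20)
3. Q lies on line GC with GQ:QC = 4:1 ⇒ Q = (21/100, 79/100)
2·[GYJ] = 1/20, 2·[JCQ] = 1/25
[GYJ]:[JCQ] = 1/20:1/25 = 5/4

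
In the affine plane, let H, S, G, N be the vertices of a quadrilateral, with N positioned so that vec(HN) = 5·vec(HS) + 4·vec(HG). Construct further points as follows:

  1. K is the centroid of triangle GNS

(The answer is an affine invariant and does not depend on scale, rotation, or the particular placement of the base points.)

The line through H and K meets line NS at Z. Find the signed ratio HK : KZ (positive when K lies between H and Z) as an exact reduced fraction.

Assign H = (0, 0), S = (1, 0), G = (0, 1), N = (5, 4) — the answer is frame-independent, so this choice is without loss of generality.
1. K is the centroid of triangle GNS ⇒ K = (2, 5/3)
line HK meets NS at Z = (6, 5)
K = H + t·(Z−H) with t = 1/3, so HK:KZ = 1/3:2/3

HK:KZ = 1/2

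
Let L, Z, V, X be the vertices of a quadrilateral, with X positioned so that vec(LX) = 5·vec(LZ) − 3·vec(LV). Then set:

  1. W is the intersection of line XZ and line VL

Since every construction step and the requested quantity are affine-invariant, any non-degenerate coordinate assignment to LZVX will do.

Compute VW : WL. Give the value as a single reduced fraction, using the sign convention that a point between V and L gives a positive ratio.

Choose coordinates L = (0, 0), Z = (1, 0), V = (0, 1), X = (5, -3).
1. W is the intersection of line XZ and line VL ⇒ W = (0, 3/4)
W = V + t·(L−V) with t = 1/4, so VW:WL = t:(1−t) = 1/4:3/4

VW:WL = 1/3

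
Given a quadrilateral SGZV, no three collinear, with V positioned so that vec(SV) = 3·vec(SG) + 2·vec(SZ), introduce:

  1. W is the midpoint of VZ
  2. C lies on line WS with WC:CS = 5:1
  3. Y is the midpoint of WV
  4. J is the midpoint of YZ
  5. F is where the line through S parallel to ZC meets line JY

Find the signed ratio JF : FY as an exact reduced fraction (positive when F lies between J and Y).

Set S = (0, 0), G = (1, 0), Z = (0, 1), V = (3, 2); any affine frame gives the same invariant.
1. W is the midpoint of VZ ⇒ W = (3/2, 3/2)
2. C lies on line WS with WC:CS = 5:1 ⇒ C = (1/4, 1/4)
3. Y is the midpoint of WV ⇒ Y = (9/4, 7/4)
4. J is the midpoint of YZ ⇒ J = (9/8, 11/8)
5. F is where the line through S parallel to ZC meets line JY ⇒ F = (-3/10, 9/10)
F = J + t·(Y−J) with t = -19/15, so JF:FY = t:(1−t) = -19/15:34/15

JF:FY = -19/34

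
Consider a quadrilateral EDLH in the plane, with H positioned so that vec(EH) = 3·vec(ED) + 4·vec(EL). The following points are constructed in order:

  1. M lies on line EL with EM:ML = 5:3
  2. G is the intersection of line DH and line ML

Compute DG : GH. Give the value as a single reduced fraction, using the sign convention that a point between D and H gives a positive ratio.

Set E = (0, 0), D = (1, 0), L = (0, 1), H = (3, 4); any affine frame gives the same invariant.
1. M lies on line EL with EM:ML = 5:3 ⇒ M = (0, 5/8)
2. G is the intersection of line DH and line ML ⇒ G = (0, -2)
G = D + t·(H−D) with t = -1/2, so DG:GH = t:(1−t) = -1/2:3/2

DG:GH = -1/3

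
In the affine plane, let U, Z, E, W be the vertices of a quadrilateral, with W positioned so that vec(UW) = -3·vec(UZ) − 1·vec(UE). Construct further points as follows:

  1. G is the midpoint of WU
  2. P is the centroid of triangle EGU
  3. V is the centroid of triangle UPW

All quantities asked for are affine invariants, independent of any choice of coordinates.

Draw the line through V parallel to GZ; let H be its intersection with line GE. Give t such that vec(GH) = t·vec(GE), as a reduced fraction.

Choose coordinates U = (0, 0), Z = (1, 0), E = (0, 1), W = (-3, -1).
1. G is the midpoint of WU ⇒ G = (-3/2, -1/2)
2. P is the centroid of triangle EGU ⇒ P = (-1/2, 1/6)
3. V is the centroid of triangle UPW ⇒ V = (-7/6, -5/18)
through V parallel to GZ: direction (5/2, 1/2); meets GE at H = (-47/36, -11/36)
H = G + t·(E−G) with t = 7/54

t = 7/54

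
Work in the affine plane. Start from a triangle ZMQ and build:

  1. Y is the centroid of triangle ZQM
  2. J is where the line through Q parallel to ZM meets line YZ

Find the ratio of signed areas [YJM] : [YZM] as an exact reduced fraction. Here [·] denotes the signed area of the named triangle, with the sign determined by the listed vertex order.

[YJM]:[YZM] = -2

Work in coordinates with Z = (0, 0), M = (1, 0), Q = (0, 1).
1. Y is the centroid of triangle ZQM ⇒ Y = (1/3, 1/3)
2. J is where the line through Q parallel to ZM meets line YZ ⇒ J = (1, 1)
2·[YJM] = -2/3, 2·[YZM] = 1/3
[YJM]:[YZM] = -2/3:1/3 = -2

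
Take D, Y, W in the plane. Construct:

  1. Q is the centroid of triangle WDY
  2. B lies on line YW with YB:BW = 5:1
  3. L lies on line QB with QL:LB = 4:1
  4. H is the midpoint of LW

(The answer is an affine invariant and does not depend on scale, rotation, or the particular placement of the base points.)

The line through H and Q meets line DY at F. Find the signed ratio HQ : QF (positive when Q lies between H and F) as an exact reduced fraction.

Assign D = (0, 0), Y = (1, 0), W = (0, 1) — the answer is frame-independent, so this choice is without loss of generality.
1. Q is the centroid of triangle WDY ⇒ Q = (1/3, 1/3)
2. B lies on line YW with YB:BW = 5:1 ⇒ B = (1/6, 5/6)
3. L lies on line QB with QL:LB = 4:1 ⇒ L = (1/5, 11/15)
4. H is the midpoint of LW ⇒ H = (1/10, 13/15)
line HQ meets DY at F = (23/48, 0)
Q = H + t·(F−H) with t = 8/13, so HQ:QF = 8/13:5/13

HQ:QF = 8/5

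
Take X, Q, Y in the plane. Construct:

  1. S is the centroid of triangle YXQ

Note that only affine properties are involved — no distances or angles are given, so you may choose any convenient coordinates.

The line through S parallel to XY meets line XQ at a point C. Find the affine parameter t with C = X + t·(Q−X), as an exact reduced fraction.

t = 1/3

Work in coordinates with X = (0, 0), Q = (1, 0), Y = (0, 1).
1. S is the centroid of triangle YXQ ⇒ S = (1/3, 1/3)
through S parallel to XY: direction (0, 1); meets XQ at C = (1/3, 0)
C = X + t·(Q−X) with t = 1/3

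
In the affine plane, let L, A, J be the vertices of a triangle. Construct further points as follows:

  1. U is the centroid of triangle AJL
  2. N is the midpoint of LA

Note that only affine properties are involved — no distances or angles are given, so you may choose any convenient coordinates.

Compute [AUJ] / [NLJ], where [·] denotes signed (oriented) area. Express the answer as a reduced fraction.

Assign L = (0, 0), A = (1, 0), J = (0, 1) — the answer is frame-independent, so this choice is without loss of generality.
1. U is the centroid of triangle AJL ⇒ U = (1/3, 1/3)
2. N is the midpoint of LA ⇒ N = (1/2, 0)
2·[AUJ] = -1/3, 2·[NLJ] = -1/2
[AUJ]:[NLJ] = -1/3:-1/2 = 2/3

[AUJ]:[NLJ] = 2/3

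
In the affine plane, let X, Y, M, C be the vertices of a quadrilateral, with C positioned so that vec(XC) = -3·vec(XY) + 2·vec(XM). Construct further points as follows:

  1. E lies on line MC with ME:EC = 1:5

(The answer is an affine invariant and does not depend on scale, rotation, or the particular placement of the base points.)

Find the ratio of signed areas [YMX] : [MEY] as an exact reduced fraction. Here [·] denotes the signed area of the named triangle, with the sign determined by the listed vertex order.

[YMX]:[MEY] = 3

Set X = (0, 0), Y = (1, 0), M = (0, 1), C = (-3, 2); any affine frame gives the same invariant.
1. E lies on line MC with ME:EC = 1:5 ⇒ E = (-1/2, 7/6)
2·[YMX] = 1, 2·[MEY] = 1/3
[YMX]:[MEY] = 1:1/3 = 3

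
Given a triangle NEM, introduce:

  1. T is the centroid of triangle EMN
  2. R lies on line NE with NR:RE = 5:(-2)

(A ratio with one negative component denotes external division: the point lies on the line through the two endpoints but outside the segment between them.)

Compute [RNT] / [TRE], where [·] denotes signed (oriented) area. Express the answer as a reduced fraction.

[RNT]:[TRE] = 5/2

Choose coordinates N = (0, 0), E = (1, 0), M = (0, 1).
1. T is the centroid of triangle EMN ⇒ T = (1/3, 1/3)
2. R lies on line NE with NR:RE = 5:(-2) ⇒ R = (5/3, 0)
2·[RNT] = -5/9, 2·[TRE] = -2/9
[RNT]:[TRE] = -5/9:-2/9 = 5/2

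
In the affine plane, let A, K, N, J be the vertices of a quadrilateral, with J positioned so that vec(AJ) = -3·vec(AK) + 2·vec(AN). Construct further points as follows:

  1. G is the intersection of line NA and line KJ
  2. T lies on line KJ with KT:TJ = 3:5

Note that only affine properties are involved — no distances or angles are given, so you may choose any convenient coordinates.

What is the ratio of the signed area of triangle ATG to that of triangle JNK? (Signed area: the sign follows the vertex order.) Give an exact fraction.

Assign A = (0, 0), K = (1, 0), N = (0, 1), J = (-3, 2) — the answer is frame-independent, so this choice is without loss of generality.
1. G is the intersection of line NA and line KJ ⇒ G = (0, 1/2)
2. T lies on line KJ with KT:TJ = 3:5 ⇒ T = (-1/2, 3/4)
2·[ATG] = -1/4, 2·[JNK] = -2
[ATG]:[JNK] = -1/4:-2 = 1/8

[ATG]:[JNK] = 1/8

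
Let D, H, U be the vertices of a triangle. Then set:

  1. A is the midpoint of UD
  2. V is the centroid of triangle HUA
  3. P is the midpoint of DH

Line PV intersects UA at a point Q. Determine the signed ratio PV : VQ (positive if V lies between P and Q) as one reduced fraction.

Set D = (0, 0), H = (1, 0), U = (0, 1); any affine frame gives the same invariant.
1. A is the midpoint of UD ⇒ A = (0, 1/2)
2. V is the centroid of triangle HUA ⇒ V = (1/3, 1/2)
3. P is the midpoint of DH ⇒ P = (1/2, 0)
line PV meets UA at Q = (0, 3/2)
V = P + t·(Q−P) with t = 1/3, so PV:VQ = 1/3:2/3

PV:VQ = 1/2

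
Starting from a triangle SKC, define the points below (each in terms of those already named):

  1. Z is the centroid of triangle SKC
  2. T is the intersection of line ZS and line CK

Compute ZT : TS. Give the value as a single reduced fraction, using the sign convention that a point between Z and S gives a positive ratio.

Work in coordinates with S = (0, 0), K = (1, 0), C = (0, 1).
1. Z is the centroid of triangle SKC ⇒ Z = (1/3, 1/3)
2. T is the intersection of line ZS and line CK ⇒ T = (1/2, 1/2)
T = Z + t·(S−Z) with t = -1/2, so ZT:TS = t:(1−t) = -1/2:3/2

ZT:TS = -1/3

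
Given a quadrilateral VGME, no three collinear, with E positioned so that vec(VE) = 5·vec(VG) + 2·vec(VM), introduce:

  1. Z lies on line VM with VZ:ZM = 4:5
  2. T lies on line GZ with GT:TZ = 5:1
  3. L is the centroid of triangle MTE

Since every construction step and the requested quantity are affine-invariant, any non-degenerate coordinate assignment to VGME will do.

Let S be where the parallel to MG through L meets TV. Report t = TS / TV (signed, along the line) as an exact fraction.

t = -374/87

Assign V = (0, 0), G = (1, 0), M = (0, 1), E = (5, 2) — the answer is frame-independent, so this choice is without loss of generality.
1. Z lies on line VM with VZ:ZM = 4:5 ⇒ Z = (0, 4/9)
2. T lies on line GZ with GT:TZ = 5:1 ⇒ T = (1/6, 10/27)
3. L is the centroid of triangle MTE ⇒ L = (31/18, 91/81)
through L parallel to MG: direction (1, -1); meets TV at S = (461/522, 4610/2349)
S = T + t·(V−T) with t = -374/87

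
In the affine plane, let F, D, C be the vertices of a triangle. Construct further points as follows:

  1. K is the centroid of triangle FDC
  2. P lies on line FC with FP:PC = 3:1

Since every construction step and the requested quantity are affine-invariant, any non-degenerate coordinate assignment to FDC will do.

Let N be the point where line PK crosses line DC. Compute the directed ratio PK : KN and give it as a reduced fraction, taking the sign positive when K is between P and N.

PK:KN = -1/4

Work in coordinates with F = (0, 0), D = (1, 0), C = (0, 1).
1. K is the centroid of triangle FDC ⇒ K = (1/3, 1/3)
2. P lies on line FC with FP:PC = 3:1 ⇒ P = (0, 3/4)
line PK meets DC at N = (-1, 2)
K = P + t·(N−P) with t = -1/3, so PK:KN = -1/3:4/3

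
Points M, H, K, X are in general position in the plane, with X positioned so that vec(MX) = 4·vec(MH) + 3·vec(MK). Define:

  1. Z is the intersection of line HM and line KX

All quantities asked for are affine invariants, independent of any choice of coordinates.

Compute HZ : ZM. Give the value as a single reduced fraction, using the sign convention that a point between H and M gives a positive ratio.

Set M = (0, 0), H = (1, 0), K = (0, 1), X = (4, 3); any affine frame gives the same invariant.
1. Z is the intersection of line HM and line KX ⇒ Z = (-2, 0)
Z = H + t·(M−H) with t = 3, so HZ:ZM = t:(1−t) = 3:-2

HZ:ZM = -3/2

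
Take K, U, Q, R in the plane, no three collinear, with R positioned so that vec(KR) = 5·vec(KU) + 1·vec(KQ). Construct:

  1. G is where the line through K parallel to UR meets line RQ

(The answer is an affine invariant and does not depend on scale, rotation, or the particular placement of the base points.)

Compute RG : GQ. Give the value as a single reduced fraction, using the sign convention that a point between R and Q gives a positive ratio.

RG:GQ = 1/4

Choose coordinates K = (0, 0), U = (1, 0), Q = (0, 1), R = (5, 1).
1. G is where the line through K parallel to UR meets line RQ ⇒ G = (4, 1)
G = R + t·(Q−R) with t = 1/5, so RG:GQ = t:(1−t) = 1/5:4/5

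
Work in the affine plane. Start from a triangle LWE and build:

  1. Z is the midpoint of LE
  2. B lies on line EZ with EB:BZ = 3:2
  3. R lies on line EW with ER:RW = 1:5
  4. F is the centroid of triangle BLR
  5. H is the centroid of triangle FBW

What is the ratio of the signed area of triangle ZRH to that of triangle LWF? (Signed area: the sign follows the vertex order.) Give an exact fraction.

Assign L = (0, 0), W = (1, 0), E = (0, 1) — the answer is frame-independent, so this choice is without loss of generality.
1. Z is the midpoint of LE ⇒ Z = (0, 1/2)
2. B lies on line EZ with EB:BZ = 3:2 ⇒ B = (0, 7/10)
3. R lies on line EW with ER:RW = 1:5 ⇒ R = (1/6, 5/6)
4. F is the centroid of triangle BLR ⇒ F = (1/18, 23/45)
5. H is the centroid of triangle FBW ⇒ H = (19/54, 109/270)
2·[ZRH] = -2/15, 2·[LWF] = 23/45
[ZRH]:[LWF] = -2/15:23/45 = -6/23

[ZRH]:[LWF] = -6/23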